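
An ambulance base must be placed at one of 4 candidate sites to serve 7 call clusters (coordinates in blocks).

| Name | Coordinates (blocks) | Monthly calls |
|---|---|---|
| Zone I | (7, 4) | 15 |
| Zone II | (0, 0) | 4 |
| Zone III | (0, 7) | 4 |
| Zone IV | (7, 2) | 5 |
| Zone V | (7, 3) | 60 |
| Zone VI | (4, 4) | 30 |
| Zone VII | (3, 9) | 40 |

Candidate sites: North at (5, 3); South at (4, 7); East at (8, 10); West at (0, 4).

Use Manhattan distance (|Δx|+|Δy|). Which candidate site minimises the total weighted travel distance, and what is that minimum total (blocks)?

North, total 628 blocks

Total weighted distance at each candidate:
  North (5, 3): total = 628
  South (4, 7): total = 820
  East (8, 10): total = 1286
  West (0, 4): total = 1098
Minimum is at North with total 628 blocks.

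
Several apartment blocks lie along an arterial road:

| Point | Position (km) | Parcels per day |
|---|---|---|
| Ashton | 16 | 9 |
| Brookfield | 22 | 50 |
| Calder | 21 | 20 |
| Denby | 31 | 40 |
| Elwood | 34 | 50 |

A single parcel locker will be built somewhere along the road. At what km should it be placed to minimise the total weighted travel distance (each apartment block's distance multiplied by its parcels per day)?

x = 31

For a sum of weighted absolute distances on a line, the optimum is the weighted median (not the mean). Total weight W = 169; half-weight = 84.5.
Sort by position and accumulate weight:
  km 16 (Ashton, w=9) → cum 9
  km 21 (Calder, w=20) → cum 29
  km 22 (Brookfield, w=50) → cum 79
  km 31 (Denby, w=40) → cum 119  ≥ 84.5 → median here
  km 34 (Elwood, w=50) → cum 169
Optimal location: km 31.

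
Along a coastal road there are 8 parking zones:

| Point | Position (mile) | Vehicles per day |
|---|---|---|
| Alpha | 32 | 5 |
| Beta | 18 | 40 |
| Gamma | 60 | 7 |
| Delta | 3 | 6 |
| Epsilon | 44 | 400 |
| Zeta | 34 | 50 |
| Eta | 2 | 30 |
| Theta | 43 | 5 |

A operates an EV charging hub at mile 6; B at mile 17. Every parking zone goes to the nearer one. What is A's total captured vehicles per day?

36

The indifferent point is the midpoint (6+17)/2 = 11.5; parking zones left of it (closer to A at 6) go to A, those right go to B.
  Eta at 2 (w=30) → A
  Delta at 3 (w=6) → A
  Beta at 18 (w=40) → B
  Alpha at 32 (w=5) → B
  Zeta at 34 (w=50) → B
  Theta at 43 (w=5) → B
  Epsilon at 44 (w=400) → B
  Gamma at 60 (w=7) → B
A captures 36; B captures 507.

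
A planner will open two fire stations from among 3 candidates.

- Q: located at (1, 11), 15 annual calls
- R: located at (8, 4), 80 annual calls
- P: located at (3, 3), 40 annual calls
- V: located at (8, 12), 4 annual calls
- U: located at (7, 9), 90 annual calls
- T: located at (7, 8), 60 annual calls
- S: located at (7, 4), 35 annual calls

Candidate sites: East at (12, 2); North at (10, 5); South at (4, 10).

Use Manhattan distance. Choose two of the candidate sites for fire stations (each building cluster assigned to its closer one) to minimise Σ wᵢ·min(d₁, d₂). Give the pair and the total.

{North, South}, total 1444

Evaluate every pair (each demand assigned to the nearer of the two):
  {North, South}: total = 1444
  {East, South}: total = 1789
  {East, North}: total = 1991
Best pair: {North, South} with total 1444.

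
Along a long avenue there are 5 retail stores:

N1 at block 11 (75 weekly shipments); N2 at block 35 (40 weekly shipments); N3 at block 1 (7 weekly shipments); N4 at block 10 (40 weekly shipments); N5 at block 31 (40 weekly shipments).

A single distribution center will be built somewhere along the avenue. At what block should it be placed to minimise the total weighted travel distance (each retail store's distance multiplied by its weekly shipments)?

x = 11

For a sum of weighted absolute distances on a line, the optimum is the weighted median (not the mean). Total weight W = 202; half-weight = 101.
Sort by position and accumulate weight:
  block 1 (N3, w=7) → cum 7
  block 10 (N4, w=40) → cum 47
  block 11 (N1, w=75) → cum 122  ≥ 101 → median here
  block 31 (N5, w=40) → cum 162
  block 35 (N2, w=40) → cum 202
Optimal location: block 11.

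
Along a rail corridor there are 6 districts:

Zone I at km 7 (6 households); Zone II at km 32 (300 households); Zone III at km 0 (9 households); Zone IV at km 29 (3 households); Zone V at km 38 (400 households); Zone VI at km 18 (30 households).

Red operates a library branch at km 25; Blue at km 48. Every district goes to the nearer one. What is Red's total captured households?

348

The indifferent point is the midpoint (25+48)/2 = 36.5; districts left of it (closer to Red at 25) go to Red, those right go to Blue.
  Zone III at 0 (w=9) → Red
  Zone I at 7 (w=6) → Red
  Zone VI at 18 (w=30) → Red
  Zone IV at 29 (w=3) → Red
  Zone II at 32 (w=300) → Red
  Zone V at 38 (w=400) → Blue
Red captures 348; Blue captures 400.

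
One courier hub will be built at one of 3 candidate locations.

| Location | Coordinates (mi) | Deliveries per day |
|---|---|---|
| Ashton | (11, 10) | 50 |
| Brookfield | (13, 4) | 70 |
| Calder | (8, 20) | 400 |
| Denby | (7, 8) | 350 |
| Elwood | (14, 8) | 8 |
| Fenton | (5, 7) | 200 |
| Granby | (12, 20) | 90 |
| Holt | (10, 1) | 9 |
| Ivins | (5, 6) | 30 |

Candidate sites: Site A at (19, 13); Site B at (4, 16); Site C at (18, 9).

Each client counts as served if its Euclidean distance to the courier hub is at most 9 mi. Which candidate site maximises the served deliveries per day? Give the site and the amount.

Site B, covering 840

Coverage radius r = 9 mi; a point is covered iff (Δx)²+(Δy)² ≤ 9² = 81.
  Site A (19, 13): covers {Ashton, Elwood} → 58
  Site B (4, 16): covers {Calder, Denby, Granby} → 840
  Site C (18, 9): covers {Ashton, Brookfield, Elwood} → 128
Maximum coverage at Site B: 840 deliveries per day.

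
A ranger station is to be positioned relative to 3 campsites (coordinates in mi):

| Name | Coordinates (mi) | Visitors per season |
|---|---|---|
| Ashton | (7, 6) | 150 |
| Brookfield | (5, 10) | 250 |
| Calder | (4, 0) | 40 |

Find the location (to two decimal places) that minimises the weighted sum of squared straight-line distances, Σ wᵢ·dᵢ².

The minimiser of Σwᵢ‖p−pᵢ‖² is the weighted centroid p* = (Σwᵢpᵢ)/(Σwᵢ).
Σwᵢ = 440.
Σwᵢxᵢ = 150·7 + 250·5 + 40·4 = 2460.
Σwᵢyᵢ = 150·6 + 250·10 + 40·0 = 3400.
x* = 2460/440 = 5.59, y* = 3400/440 = 7.73.

(5.59, 7.73)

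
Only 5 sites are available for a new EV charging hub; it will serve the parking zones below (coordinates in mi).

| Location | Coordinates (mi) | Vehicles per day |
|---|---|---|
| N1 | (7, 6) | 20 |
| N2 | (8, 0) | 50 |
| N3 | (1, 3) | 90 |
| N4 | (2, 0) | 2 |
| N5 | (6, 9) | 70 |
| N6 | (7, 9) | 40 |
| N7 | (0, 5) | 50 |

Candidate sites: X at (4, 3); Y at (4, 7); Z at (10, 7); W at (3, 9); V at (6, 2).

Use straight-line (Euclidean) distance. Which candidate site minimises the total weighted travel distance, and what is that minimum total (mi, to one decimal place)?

Y, total 1496.7 mi

Total weighted distance at each candidate:
  X (4, 3): total = 1546.7
  Y (4, 7): total = 1496.7
  Z (10, 7): total = 2302.1
  W (3, 9): total = 1822.1
  V (6, 2): total = 1800.0
Minimum is at Y with total 1496.7 mi.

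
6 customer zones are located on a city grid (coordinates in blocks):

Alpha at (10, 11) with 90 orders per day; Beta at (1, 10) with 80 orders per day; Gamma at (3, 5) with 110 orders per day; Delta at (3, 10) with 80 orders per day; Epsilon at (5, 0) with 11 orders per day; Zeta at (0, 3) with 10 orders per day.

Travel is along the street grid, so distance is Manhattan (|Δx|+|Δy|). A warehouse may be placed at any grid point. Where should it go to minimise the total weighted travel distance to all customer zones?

Manhattan distance separates: Σwᵢ(|x−xᵢ|+|y−yᵢ|) = Σwᵢ|x−xᵢ| + Σwᵢ|y−yᵢ|, so x and y are optimised independently as 1-D weighted medians.
Total weight W = 381; half = 190.5.
x-coordinate, sorted with cumulative weight:
  x=0 (Zeta, w=10) cum 10
  x=1 (Beta, w=80) cum 90
  x=3 (Gamma, w=110) cum 200  ← median
  x=3 (Delta, w=80) cum 280
  x=5 (Epsilon, w=11) cum 291
  x=10 (Alpha, w=90) cum 381
⇒ x* = 3
y-coordinate, sorted with cumulative weight:
  y=0 (Epsilon, w=11) cum 11
  y=3 (Zeta, w=10) cum 21
  y=5 (Gamma, w=110) cum 131
  y=10 (Beta, w=80) cum 211  ← median
  y=10 (Delta, w=80) cum 291
  y=11 (Alpha, w=90) cum 381
⇒ y* = 10

(3, 10)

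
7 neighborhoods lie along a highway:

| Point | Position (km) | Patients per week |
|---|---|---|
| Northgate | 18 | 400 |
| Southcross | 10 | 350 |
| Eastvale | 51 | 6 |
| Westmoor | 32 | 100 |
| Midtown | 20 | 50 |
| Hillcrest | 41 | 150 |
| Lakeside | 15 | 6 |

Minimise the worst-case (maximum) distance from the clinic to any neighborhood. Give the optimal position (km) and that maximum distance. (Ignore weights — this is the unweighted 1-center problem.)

location 30.5, max distance 20.5

The 1-center on a line is the midpoint of the two extreme points: leftmost at 10, rightmost at 51.
Optimal location = (10 + 51)/2 = 30.5; maximum distance = (51 − 10)/2 = 20.5.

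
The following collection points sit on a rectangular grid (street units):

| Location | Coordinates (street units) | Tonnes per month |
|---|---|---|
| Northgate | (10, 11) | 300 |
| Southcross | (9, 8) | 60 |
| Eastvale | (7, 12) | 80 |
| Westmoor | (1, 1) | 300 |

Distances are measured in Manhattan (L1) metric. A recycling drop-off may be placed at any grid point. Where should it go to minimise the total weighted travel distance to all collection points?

Manhattan distance separates: Σwᵢ(|x−xᵢ|+|y−yᵢ|) = Σwᵢ|x−xᵢ| + Σwᵢ|y−yᵢ|, so x and y are optimised independently as 1-D weighted medians.
Total weight W = 740; half = 370.
x-coordinate, sorted with cumulative weight:
  x=1 (Westmoor, w=300) cum 300
  x=7 (Eastvale, w=80) cum 380  ← median
  x=9 (Southcross, w=60) cum 440
  x=10 (Northgate, w=300) cum 740
⇒ x* = 7
y-coordinate, sorted with cumulative weight:
  y=1 (Westmoor, w=300) cum 300
  y=8 (Southcross, w=60) cum 360
  y=11 (Northgate, w=300) cum 660  ← median
  y=12 (Eastvale, w=80) cum 740
⇒ y* = 11

(7, 11)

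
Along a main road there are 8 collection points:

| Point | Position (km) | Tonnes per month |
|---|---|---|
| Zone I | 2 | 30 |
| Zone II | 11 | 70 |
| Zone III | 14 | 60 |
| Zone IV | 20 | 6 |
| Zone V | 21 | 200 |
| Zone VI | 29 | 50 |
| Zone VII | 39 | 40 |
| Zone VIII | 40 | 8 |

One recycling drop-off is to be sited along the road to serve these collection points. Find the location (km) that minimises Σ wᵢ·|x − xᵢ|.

x = 21

For a sum of weighted absolute distances on a line, the optimum is the weighted median (not the mean). Total weight W = 464; half-weight = 232.
Sort by position and accumulate weight:
  km 2 (Zone I, w=30) → cum 30
  km 11 (Zone II, w=70) → cum 100
  km 14 (Zone III, w=60) → cum 160
  km 20 (Zone IV, w=6) → cum 166
  km 21 (Zone V, w=200) → cum 366  ≥ 232 → median here
  km 29 (Zone VI, w=50) → cum 416
  km 39 (Zone VII, w=40) → cum 456
  km 40 (Zone VIII, w=8) → cum 464
Optimal location: km 21.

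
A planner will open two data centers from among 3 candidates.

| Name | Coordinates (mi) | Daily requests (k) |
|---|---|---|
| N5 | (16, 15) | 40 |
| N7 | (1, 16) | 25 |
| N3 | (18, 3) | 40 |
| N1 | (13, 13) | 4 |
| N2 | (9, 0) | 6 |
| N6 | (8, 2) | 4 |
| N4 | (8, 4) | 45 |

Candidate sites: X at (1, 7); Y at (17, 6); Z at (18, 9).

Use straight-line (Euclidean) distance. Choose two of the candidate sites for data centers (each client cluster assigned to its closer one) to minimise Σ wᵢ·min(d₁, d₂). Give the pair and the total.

Evaluate every pair (each demand assigned to the nearer of the two):
  {X, Y}: total = 1183.1
  {X, Z}: total = 1184.5
  {Y, Z}: total = 1379.0
Best pair: {X, Y} with total 1183.1.

{X, Y}, total 1183.1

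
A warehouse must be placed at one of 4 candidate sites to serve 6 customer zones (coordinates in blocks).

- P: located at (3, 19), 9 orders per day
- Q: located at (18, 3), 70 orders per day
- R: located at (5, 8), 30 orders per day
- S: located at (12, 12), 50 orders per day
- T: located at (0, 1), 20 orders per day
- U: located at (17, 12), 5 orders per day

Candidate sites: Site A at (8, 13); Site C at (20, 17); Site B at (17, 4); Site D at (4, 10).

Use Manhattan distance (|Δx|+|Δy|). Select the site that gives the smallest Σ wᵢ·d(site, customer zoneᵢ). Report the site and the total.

Total weighted distance at each candidate:
  Site A (8, 13): total = 2439
  Site C (20, 17): total = 3421
  Site B (17, 4): total = 1971
  Site D (4, 10): total = 2485
Minimum is at Site B with total 1971 blocks.

Site B, total 1971 blocks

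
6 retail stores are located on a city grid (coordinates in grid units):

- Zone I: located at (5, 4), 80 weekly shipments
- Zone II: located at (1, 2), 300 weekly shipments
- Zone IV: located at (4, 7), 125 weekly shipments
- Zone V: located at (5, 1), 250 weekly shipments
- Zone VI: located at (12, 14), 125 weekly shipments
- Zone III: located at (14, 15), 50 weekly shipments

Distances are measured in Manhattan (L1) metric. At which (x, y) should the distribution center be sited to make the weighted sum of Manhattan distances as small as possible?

Manhattan distance separates: Σwᵢ(|x−xᵢ|+|y−yᵢ|) = Σwᵢ|x−xᵢ| + Σwᵢ|y−yᵢ|, so x and y are optimised independently as 1-D weighted medians.
Total weight W = 930; half = 465.
x-coordinate, sorted with cumulative weight:
  x=1 (Zone II, w=300) cum 300
  x=4 (Zone IV, w=125) cum 425
  x=5 (Zone I, w=80) cum 505  ← median
  x=5 (Zone V, w=250) cum 755
  x=12 (Zone VI, w=125) cum 880
  x=14 (Zone III, w=50) cum 930
⇒ x* = 5
y-coordinate, sorted with cumulative weight:
  y=1 (Zone V, w=250) cum 250
  y=2 (Zone II, w=300) cum 550  ← median
  y=4 (Zone I, w=80) cum 630
  y=7 (Zone IV, w=125) cum 755
  y=14 (Zone VI, w=125) cum 880
  y=15 (Zone III, w=50) cum 930
⇒ y* = 2

(5, 2)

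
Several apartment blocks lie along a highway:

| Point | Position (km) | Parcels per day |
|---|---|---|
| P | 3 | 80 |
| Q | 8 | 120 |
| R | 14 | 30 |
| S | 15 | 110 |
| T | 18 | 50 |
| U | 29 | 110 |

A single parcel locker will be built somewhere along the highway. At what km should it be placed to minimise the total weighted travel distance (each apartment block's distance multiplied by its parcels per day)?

x = 15

For a sum of weighted absolute distances on a line, the optimum is the weighted median (not the mean). Total weight W = 500; half-weight = 250.
Sort by position and accumulate weight:
  km 3 (P, w=80) → cum 80
  km 8 (Q, w=120) → cum 200
  km 14 (R, w=30) → cum 230
  km 15 (S, w=110) → cum 340  ≥ 250 → median here
  km 18 (T, w=50) → cum 390
  km 29 (U, w=110) → cum 500
Optimal location: km 15.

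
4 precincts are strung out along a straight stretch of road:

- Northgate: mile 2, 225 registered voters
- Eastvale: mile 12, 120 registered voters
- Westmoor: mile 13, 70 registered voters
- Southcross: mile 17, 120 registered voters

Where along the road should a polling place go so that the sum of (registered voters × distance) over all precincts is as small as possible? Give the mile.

x = 12

For a sum of weighted absolute distances on a line, the optimum is the weighted median (not the mean). Total weight W = 535; half-weight = 267.5.
Sort by position and accumulate weight:
  mile 2 (Northgate, w=225) → cum 225
  mile 12 (Eastvale, w=120) → cum 345  ≥ 267.5 → median here
  mile 13 (Westmoor, w=70) → cum 415
  mile 17 (Southcross, w=120) → cum 535
Optimal location: mile 12.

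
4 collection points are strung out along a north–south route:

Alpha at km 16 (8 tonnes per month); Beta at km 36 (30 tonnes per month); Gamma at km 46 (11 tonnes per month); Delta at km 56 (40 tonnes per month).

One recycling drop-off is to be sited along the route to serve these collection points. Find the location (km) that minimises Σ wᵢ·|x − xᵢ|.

x = 46

For a sum of weighted absolute distances on a line, the optimum is the weighted median (not the mean). Total weight W = 89; half-weight = 44.5.
Sort by position and accumulate weight:
  km 16 (Alpha, w=8) → cum 8
  km 36 (Beta, w=30) → cum 38
  km 46 (Gamma, w=11) → cum 49  ≥ 44.5 → median here
  km 56 (Delta, w=40) → cum 89
Optimal location: km 46.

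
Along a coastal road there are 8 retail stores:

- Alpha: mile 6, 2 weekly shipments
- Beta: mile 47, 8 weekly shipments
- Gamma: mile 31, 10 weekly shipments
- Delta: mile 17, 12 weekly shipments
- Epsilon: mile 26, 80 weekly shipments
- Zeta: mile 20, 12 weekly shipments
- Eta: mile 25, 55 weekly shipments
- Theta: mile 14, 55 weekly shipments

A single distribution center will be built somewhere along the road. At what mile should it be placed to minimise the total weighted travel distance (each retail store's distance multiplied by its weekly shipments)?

For a sum of weighted absolute distances on a line, the optimum is the weighted median (not the mean). Total weight W = 234; half-weight = 117.
Sort by position and accumulate weight:
  mile 6 (Alpha, w=2) → cum 2
  mile 14 (Theta, w=55) → cum 57
  mile 17 (Delta, w=12) → cum 69
  mile 20 (Zeta, w=12) → cum 81
  mile 25 (Eta, w=55) → cum 136  ≥ 117 → median here
  mile 26 (Epsilon, w=80) → cum 216
  mile 31 (Gamma, w=10) → cum 226
  mile 47 (Beta, w=8) → cum 234
Optimal location: mile 25.

x = 25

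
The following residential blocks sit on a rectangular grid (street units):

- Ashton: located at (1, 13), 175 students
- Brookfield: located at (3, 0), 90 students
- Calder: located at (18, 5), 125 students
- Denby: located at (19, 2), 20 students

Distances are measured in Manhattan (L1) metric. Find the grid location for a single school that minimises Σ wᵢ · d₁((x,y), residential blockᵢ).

(3, 5)

Manhattan distance separates: Σwᵢ(|x−xᵢ|+|y−yᵢ|) = Σwᵢ|x−xᵢ| + Σwᵢ|y−yᵢ|, so x and y are optimised independently as 1-D weighted medians.
Total weight W = 410; half = 205.
x-coordinate, sorted with cumulative weight:
  x=1 (Ashton, w=175) cum 175
  x=3 (Brookfield, w=90) cum 265  ← median
  x=18 (Calder, w=125) cum 390
  x=19 (Denby, w=20) cum 410
⇒ x* = 3
y-coordinate, sorted with cumulative weight:
  y=0 (Brookfield, w=90) cum 90
  y=2 (Denby, w=20) cum 110
  y=5 (Calder, w=125) cum 235  ← median
  y=13 (Ashton, w=175) cum 410
⇒ y* = 5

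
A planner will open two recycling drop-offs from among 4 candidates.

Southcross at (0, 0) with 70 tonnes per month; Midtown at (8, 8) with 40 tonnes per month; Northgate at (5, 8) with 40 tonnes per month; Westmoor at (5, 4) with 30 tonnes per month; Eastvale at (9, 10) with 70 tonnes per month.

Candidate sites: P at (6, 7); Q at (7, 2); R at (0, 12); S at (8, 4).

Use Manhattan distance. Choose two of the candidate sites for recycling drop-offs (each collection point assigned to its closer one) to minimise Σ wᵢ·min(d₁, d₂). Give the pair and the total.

{P, Q}, total 1370

Evaluate every pair (each demand assigned to the nearer of the two):
  {P, Q}: total = 1370
  {P, S}: total = 1550
  {P, R}: total = 1580
  {Q, S}: total = 1650
  {R, S}: total = 1860
  {Q, R}: total = 2050
Best pair: {P, Q} with total 1370.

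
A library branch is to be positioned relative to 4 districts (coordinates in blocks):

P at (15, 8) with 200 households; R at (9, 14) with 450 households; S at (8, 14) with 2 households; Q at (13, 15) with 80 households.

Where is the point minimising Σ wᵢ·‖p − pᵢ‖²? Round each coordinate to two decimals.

The minimiser of Σwᵢ‖p−pᵢ‖² is the weighted centroid p* = (Σwᵢpᵢ)/(Σwᵢ).
Σwᵢ = 732.
Σwᵢxᵢ = 200·15 + 450·9 + 2·8 + 80·13 = 8106.
Σwᵢyᵢ = 200·8 + 450·14 + 2·14 + 80·15 = 9128.
x* = 8106/732 = 11.07, y* = 9128/732 = 12.47.

(11.07, 12.47)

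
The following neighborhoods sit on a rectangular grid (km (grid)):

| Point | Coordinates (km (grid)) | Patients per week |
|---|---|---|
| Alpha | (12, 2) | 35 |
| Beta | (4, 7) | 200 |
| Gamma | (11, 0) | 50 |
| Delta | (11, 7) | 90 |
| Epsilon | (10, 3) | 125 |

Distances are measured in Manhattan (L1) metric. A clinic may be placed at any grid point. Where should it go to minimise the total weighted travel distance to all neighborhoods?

(10, 7)

Manhattan distance separates: Σwᵢ(|x−xᵢ|+|y−yᵢ|) = Σwᵢ|x−xᵢ| + Σwᵢ|y−yᵢ|, so x and y are optimised independently as 1-D weighted medians.
Total weight W = 500; half = 250.
x-coordinate, sorted with cumulative weight:
  x=4 (Beta, w=200) cum 200
  x=10 (Epsilon, w=125) cum 325  ← median
  x=11 (Gamma, w=50) cum 375
  x=11 (Delta, w=90) cum 465
  x=12 (Alpha, w=35) cum 500
⇒ x* = 10
y-coordinate, sorted with cumulative weight:
  y=0 (Gamma, w=50) cum 50
  y=2 (Alpha, w=35) cum 85
  y=3 (Epsilon, w=125) cum 210
  y=7 (Beta, w=200) cum 410  ← median
  y=7 (Delta, w=90) cum 500
⇒ y* = 7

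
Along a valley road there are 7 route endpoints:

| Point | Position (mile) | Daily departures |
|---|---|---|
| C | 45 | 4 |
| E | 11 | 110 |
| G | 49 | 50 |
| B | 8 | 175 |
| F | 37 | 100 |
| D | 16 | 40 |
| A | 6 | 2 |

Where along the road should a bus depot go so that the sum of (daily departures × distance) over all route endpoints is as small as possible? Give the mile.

For a sum of weighted absolute distances on a line, the optimum is the weighted median (not the mean). Total weight W = 481; half-weight = 240.5.
Sort by position and accumulate weight:
  mile 6 (A, w=2) → cum 2
  mile 8 (B, w=175) → cum 177
  mile 11 (E, w=110) → cum 287  ≥ 240.5 → median here
  mile 16 (D, w=40) → cum 327
  mile 37 (F, w=100) → cum 427
  mile 45 (C, w=4) → cum 431
  mile 49 (G, w=50) → cum 481
Optimal location: mile 11.

x = 11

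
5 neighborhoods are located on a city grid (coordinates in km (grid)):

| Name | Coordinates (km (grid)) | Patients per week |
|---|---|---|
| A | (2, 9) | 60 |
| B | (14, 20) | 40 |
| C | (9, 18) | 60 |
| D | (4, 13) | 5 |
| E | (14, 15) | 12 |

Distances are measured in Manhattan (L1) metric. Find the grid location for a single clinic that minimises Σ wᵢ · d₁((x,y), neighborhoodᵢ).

(9, 18)

Manhattan distance separates: Σwᵢ(|x−xᵢ|+|y−yᵢ|) = Σwᵢ|x−xᵢ| + Σwᵢ|y−yᵢ|, so x and y are optimised independently as 1-D weighted medians.
Total weight W = 177; half = 88.5.
x-coordinate, sorted with cumulative weight:
  x=2 (A, w=60) cum 60
  x=4 (D, w=5) cum 65
  x=9 (C, w=60) cum 125  ← median
  x=14 (B, w=40) cum 165
  x=14 (E, w=12) cum 177
⇒ x* = 9
y-coordinate, sorted with cumulative weight:
  y=9 (A, w=60) cum 60
  y=13 (D, w=5) cum 65
  y=15 (E, w=12) cum 77
  y=18 (C, w=60) cum 137  ← median
  y=20 (B, w=40) cum 177
⇒ y* = 18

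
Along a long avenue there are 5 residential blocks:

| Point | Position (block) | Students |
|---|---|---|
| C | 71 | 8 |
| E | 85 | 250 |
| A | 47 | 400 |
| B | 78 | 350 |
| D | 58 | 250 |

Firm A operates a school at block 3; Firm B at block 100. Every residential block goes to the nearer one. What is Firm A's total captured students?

The indifferent point is the midpoint (3+100)/2 = 51.5; residential blocks left of it (closer to Firm A at 3) go to Firm A, those right go to Firm B.
  A at 47 (w=400) → Firm A
  D at 58 (w=250) → Firm B
  C at 71 (w=8) → Firm B
  B at 78 (w=350) → Firm B
  E at 85 (w=250) → Firm B
Firm A captures 400; Firm B captures 858.

400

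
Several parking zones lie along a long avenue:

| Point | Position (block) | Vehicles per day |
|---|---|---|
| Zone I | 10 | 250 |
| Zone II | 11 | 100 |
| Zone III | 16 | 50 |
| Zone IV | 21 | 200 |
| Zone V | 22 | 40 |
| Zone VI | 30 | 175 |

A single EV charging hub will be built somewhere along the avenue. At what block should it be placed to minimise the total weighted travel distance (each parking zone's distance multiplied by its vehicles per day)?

x = 21

For a sum of weighted absolute distances on a line, the optimum is the weighted median (not the mean). Total weight W = 815; half-weight = 407.5.
Sort by position and accumulate weight:
  block 10 (Zone I, w=250) → cum 250
  block 11 (Zone II, w=100) → cum 350
  block 16 (Zone III, w=50) → cum 400
  block 21 (Zone IV, w=200) → cum 600  ≥ 407.5 → median here
  block 22 (Zone V, w=40) → cum 640
  block 30 (Zone VI, w=175) → cum 815
Optimal location: block 21.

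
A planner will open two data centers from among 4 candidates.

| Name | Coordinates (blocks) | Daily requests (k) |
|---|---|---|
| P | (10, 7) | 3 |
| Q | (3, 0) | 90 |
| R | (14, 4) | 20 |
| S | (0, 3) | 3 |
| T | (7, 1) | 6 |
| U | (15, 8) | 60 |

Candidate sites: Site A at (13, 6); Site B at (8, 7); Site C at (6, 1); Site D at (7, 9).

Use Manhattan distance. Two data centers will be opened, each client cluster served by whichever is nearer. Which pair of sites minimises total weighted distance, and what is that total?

{Site A, Site C}, total 702

Evaluate every pair (each demand assigned to the nearer of the two):
  {Site A, Site C}: total = 702
  {Site B, Site C}: total = 1056
  {Site C, Site D}: total = 1165
  {Site A, Site B}: total = 1464
  {Site A, Site D}: total = 1569
  {Site B, Site D}: total = 1824
Best pair: {Site A, Site C} with total 702.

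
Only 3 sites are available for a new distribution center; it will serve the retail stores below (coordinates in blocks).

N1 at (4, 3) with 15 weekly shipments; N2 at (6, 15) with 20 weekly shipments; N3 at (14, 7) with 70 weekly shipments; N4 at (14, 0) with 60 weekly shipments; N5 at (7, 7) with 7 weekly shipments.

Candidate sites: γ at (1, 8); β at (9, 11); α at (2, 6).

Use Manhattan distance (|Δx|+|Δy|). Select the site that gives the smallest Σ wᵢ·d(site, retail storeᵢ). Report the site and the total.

β, total 1967 blocks

Total weighted distance at each candidate:
  γ (1, 8): total = 2649
  β (9, 11): total = 1967
  α (2, 6): total = 2367
Minimum is at β with total 1967 blocks.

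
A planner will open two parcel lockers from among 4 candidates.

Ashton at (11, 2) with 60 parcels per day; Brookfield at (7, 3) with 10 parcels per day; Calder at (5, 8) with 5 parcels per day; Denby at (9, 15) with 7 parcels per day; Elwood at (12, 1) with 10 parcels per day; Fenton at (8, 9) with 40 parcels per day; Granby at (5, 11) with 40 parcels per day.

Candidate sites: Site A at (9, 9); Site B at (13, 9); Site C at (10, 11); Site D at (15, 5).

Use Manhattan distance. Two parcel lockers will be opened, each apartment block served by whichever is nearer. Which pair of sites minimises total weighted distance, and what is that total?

{Site A, Site D}, total 917

Evaluate every pair (each demand assigned to the nearer of the two):
  {Site A, Site D}: total = 917
  {Site C, Site D}: total = 1025
  {Site A, Site C}: total = 1030
  {Site A, Site B}: total = 1057
  {Site B, Site C}: total = 1175
  {Site B, Site D}: total = 1305
Best pair: {Site A, Site D} with total 917.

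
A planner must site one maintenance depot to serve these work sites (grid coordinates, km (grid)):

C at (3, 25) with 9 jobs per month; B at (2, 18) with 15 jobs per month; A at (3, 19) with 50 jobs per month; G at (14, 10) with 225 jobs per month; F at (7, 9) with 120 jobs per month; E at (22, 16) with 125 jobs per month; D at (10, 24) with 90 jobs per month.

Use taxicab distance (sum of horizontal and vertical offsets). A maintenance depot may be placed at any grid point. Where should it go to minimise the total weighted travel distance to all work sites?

(14, 10)

Manhattan distance separates: Σwᵢ(|x−xᵢ|+|y−yᵢ|) = Σwᵢ|x−xᵢ| + Σwᵢ|y−yᵢ|, so x and y are optimised independently as 1-D weighted medians.
Total weight W = 634; half = 317.
x-coordinate, sorted with cumulative weight:
  x=2 (B, w=15) cum 15
  x=3 (C, w=9) cum 24
  x=3 (A, w=50) cum 74
  x=7 (F, w=120) cum 194
  x=10 (D, w=90) cum 284
  x=14 (G, w=225) cum 509  ← median
  x=22 (E, w=125) cum 634
⇒ x* = 14
y-coordinate, sorted with cumulative weight:
  y=9 (F, w=120) cum 120
  y=10 (G, w=225) cum 345  ← median
  y=16 (E, w=125) cum 470
  y=18 (B, w=15) cum 485
  y=19 (A, w=50) cum 535
  y=24 (D, w=90) cum 625
  y=25 (C, w=9) cum 634
⇒ y* = 10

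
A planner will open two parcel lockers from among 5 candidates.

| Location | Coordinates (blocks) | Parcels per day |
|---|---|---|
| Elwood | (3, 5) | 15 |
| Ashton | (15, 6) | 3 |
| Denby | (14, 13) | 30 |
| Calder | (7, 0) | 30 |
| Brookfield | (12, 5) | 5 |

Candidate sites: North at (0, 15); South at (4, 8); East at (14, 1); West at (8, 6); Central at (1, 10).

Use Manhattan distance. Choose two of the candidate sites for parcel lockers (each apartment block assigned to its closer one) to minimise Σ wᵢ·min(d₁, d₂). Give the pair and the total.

{East, West}, total 703

Evaluate every pair (each demand assigned to the nearer of the two):
  {East, West}: total = 703
  {South, West}: total = 706
  {South, East}: total = 708
  {North, West}: total = 736
  {West, Central}: total = 736
  {East, Central}: total = 753
  {North, East}: total = 843
  {North, South}: total = 934
  {South, Central}: total = 934
  {North, Central}: total = 1199
Best pair: {East, West} with total 703.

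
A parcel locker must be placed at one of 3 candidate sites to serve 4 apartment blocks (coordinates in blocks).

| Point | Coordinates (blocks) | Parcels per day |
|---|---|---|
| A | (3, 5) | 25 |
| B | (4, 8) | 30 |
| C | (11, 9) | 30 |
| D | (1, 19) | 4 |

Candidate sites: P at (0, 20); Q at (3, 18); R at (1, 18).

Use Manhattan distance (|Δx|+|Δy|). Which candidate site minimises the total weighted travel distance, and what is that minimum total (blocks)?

Q, total 1177 blocks

Total weighted distance at each candidate:
  P (0, 20): total = 1598
  Q (3, 18): total = 1177
  R (1, 18): total = 1339
Minimum is at Q with total 1177 blocks.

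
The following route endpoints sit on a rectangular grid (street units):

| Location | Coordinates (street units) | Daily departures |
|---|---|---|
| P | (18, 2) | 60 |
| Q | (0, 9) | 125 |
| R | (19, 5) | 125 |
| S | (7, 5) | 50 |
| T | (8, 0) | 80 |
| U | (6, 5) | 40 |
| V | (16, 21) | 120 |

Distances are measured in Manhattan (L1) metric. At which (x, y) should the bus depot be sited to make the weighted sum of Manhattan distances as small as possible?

Manhattan distance separates: Σwᵢ(|x−xᵢ|+|y−yᵢ|) = Σwᵢ|x−xᵢ| + Σwᵢ|y−yᵢ|, so x and y are optimised independently as 1-D weighted medians.
Total weight W = 600; half = 300.
x-coordinate, sorted with cumulative weight:
  x=0 (Q, w=125) cum 125
  x=6 (U, w=40) cum 165
  x=7 (S, w=50) cum 215
  x=8 (T, w=80) cum 295
  x=16 (V, w=120) cum 415  ← median
  x=18 (P, w=60) cum 475
  x=19 (R, w=125) cum 600
⇒ x* = 16
y-coordinate, sorted with cumulative weight:
  y=0 (T, w=80) cum 80
  y=2 (P, w=60) cum 140
  y=5 (R, w=125) cum 265
  y=5 (S, w=50) cum 315  ← median
  y=5 (U, w=40) cum 355
  y=9 (Q, w=125) cum 480
  y=21 (V, w=120) cum 600
⇒ y* = 5

(16, 5)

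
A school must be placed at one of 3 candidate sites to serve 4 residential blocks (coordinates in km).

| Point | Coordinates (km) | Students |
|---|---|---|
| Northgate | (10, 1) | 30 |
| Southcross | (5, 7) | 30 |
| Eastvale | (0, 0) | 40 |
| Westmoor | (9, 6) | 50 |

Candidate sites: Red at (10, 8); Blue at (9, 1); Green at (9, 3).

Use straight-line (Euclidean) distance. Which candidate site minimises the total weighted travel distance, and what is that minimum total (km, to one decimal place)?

Green, total 766.3 km

Total weighted distance at each candidate:
  Red (10, 8): total = 987.0
  Blue (9, 1): total = 858.5
  Green (9, 3): total = 766.3
Minimum is at Green with total 766.3 km.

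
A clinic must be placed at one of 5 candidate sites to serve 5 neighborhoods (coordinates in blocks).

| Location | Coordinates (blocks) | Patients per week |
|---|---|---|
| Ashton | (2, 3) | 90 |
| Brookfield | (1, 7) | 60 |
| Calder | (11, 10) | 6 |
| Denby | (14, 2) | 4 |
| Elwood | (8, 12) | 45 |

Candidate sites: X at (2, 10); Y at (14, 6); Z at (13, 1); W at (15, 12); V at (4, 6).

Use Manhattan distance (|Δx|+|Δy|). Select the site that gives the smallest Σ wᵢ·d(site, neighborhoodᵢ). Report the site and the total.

Total weighted distance at each candidate:
  X (2, 10): total = 1364
  Y (14, 6): total = 2788
  Z (13, 1): total = 3044
  W (15, 12): total = 3515
  V (4, 6): total = 1262
Minimum is at V with total 1262 blocks.

V, total 1262 blocks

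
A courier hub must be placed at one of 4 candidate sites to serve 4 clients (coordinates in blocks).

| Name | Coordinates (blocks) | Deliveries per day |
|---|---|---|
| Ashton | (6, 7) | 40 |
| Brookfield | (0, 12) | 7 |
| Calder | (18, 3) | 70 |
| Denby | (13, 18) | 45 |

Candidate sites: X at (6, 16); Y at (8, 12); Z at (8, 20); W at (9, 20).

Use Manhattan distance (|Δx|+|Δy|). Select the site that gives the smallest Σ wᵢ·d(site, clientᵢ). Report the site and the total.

Total weighted distance at each candidate:
  X (6, 16): total = 2585
  Y (8, 12): total = 2161
  Z (8, 20): total = 2917
  W (9, 20): total = 2849
Minimum is at Y with total 2161 blocks.

Y, total 2161 blocks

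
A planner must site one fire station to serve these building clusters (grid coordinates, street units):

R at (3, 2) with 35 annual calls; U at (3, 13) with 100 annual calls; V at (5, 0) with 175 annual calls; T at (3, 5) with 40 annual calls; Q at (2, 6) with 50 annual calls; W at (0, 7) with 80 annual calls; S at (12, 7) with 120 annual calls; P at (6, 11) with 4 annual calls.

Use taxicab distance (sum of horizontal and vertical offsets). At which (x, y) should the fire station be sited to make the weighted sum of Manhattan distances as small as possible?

(3, 7)

Manhattan distance separates: Σwᵢ(|x−xᵢ|+|y−yᵢ|) = Σwᵢ|x−xᵢ| + Σwᵢ|y−yᵢ|, so x and y are optimised independently as 1-D weighted medians.
Total weight W = 604; half = 302.
x-coordinate, sorted with cumulative weight:
  x=0 (W, w=80) cum 80
  x=2 (Q, w=50) cum 130
  x=3 (R, w=35) cum 165
  x=3 (U, w=100) cum 265
  x=3 (T, w=40) cum 305  ← median
  x=5 (V, w=175) cum 480
  x=6 (P, w=4) cum 484
  x=12 (S, w=120) cum 604
⇒ x* = 3
y-coordinate, sorted with cumulative weight:
  y=0 (V, w=175) cum 175
  y=2 (R, w=35) cum 210
  y=5 (T, w=40) cum 250
  y=6 (Q, w=50) cum 300
  y=7 (W, w=80) cum 380  ← median
  y=7 (S, w=120) cum 500
  y=11 (P, w=4) cum 504
  y=13 (U, w=100) cum 604
⇒ y* = 7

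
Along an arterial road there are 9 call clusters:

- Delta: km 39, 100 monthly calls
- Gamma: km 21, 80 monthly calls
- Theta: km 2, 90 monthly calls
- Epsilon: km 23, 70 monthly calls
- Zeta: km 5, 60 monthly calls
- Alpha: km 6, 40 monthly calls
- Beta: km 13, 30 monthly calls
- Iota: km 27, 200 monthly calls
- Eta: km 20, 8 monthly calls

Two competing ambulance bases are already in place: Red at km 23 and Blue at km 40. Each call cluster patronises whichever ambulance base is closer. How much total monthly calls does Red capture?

The indifferent point is the midpoint (23+40)/2 = 31.5; call clusters left of it (closer to Red at 23) go to Red, those right go to Blue.
  Theta at 2 (w=90) → Red
  Zeta at 5 (w=60) → Red
  Alpha at 6 (w=40) → Red
  Beta at 13 (w=30) → Red
  Eta at 20 (w=8) → Red
  Gamma at 21 (w=80) → Red
  Epsilon at 23 (w=70) → Red
  Iota at 27 (w=200) → Red
  Delta at 39 (w=100) → Blue
Red captures 578; Blue captures 100.

578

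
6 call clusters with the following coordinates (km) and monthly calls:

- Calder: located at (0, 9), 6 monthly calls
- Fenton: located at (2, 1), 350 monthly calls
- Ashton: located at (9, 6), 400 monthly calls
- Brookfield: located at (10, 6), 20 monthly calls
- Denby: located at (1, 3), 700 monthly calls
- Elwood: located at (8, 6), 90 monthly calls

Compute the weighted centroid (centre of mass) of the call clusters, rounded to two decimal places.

(3.78, 3.55)

The minimiser of Σwᵢ‖p−pᵢ‖² is the weighted centroid p* = (Σwᵢpᵢ)/(Σwᵢ).
Σwᵢ = 1566.
Σwᵢxᵢ = 6·0 + 350·2 + 400·9 + 20·10 + 700·1 + 90·8 = 5920.
Σwᵢyᵢ = 6·9 + 350·1 + 400·6 + 20·6 + 700·3 + 90·6 = 5564.
x* = 5920/1566 = 3.78, y* = 5564/1566 = 3.55.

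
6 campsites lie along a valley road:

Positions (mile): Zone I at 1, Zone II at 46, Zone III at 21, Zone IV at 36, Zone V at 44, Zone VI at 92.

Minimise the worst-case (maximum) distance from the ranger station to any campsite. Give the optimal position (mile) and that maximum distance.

The 1-center on a line is the midpoint of the two extreme points: leftmost at 1, rightmost at 92.
Optimal location = (1 + 92)/2 = 46.5; maximum distance = (92 − 1)/2 = 45.5.

location 46.5, max distance 45.5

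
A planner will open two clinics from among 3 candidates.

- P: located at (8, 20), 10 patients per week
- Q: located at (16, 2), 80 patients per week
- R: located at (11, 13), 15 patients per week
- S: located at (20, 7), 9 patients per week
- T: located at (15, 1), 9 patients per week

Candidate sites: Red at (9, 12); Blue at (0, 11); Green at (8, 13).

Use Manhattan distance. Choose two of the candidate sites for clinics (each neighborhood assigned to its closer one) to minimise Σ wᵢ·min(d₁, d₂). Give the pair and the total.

{Red, Green}, total 1772

Evaluate every pair (each demand assigned to the nearer of the two):
  {Red, Green}: total = 1772
  {Red, Blue}: total = 1792
  {Blue, Green}: total = 1968
Best pair: {Red, Green} with total 1772.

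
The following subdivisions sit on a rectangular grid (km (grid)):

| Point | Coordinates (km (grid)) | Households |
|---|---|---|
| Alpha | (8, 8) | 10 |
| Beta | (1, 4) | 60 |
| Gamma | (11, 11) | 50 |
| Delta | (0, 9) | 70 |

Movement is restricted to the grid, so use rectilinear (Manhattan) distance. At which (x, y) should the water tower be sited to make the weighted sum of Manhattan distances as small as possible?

(1, 9)

Manhattan distance separates: Σwᵢ(|x−xᵢ|+|y−yᵢ|) = Σwᵢ|x−xᵢ| + Σwᵢ|y−yᵢ|, so x and y are optimised independently as 1-D weighted medians.
Total weight W = 190; half = 95.
x-coordinate, sorted with cumulative weight:
  x=0 (Delta, w=70) cum 70
  x=1 (Beta, w=60) cum 130  ← median
  x=8 (Alpha, w=10) cum 140
  x=11 (Gamma, w=50) cum 190
⇒ x* = 1
y-coordinate, sorted with cumulative weight:
  y=4 (Beta, w=60) cum 60
  y=8 (Alpha, w=10) cum 70
  y=9 (Delta, w=70) cum 140  ← median
  y=11 (Gamma, w=50) cum 190
⇒ y* = 9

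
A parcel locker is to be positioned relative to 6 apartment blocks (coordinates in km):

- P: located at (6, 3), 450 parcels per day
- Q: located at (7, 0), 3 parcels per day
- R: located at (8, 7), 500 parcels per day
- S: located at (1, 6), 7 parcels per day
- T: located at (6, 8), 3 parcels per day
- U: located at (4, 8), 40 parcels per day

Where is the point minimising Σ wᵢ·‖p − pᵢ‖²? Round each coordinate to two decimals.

The minimiser of Σwᵢ‖p−pᵢ‖² is the weighted centroid p* = (Σwᵢpᵢ)/(Σwᵢ).
Σwᵢ = 1003.
Σwᵢxᵢ = 450·6 + 3·7 + 500·8 + 7·1 + 3·6 + 40·4 = 6906.
Σwᵢyᵢ = 450·3 + 3·0 + 500·7 + 7·6 + 3·8 + 40·8 = 5236.
x* = 6906/1003 = 6.89, y* = 5236/1003 = 5.22.

(6.89, 5.22)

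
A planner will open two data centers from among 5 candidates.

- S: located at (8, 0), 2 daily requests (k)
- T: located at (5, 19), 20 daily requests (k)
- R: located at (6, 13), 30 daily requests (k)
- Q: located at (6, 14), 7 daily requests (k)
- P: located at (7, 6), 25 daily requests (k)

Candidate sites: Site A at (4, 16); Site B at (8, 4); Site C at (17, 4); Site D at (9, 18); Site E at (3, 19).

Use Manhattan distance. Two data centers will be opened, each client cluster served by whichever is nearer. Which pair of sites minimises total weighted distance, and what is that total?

{Site A, Site B}, total 341

Evaluate every pair (each demand assigned to the nearer of the two):
  {Site A, Site B}: total = 341
  {Site B, Site E}: total = 449
  {Site B, Site D}: total = 472
  {Site A, Site E}: total = 583
  {Site A, Site C}: total = 584
  {Site A, Site D}: total = 621
  {Site C, Site E}: total = 692
  {Site C, Site D}: total = 715
  {Site D, Site E}: total = 717
  {Site B, Site C}: total = 857
Best pair: {Site A, Site B} with total 341.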